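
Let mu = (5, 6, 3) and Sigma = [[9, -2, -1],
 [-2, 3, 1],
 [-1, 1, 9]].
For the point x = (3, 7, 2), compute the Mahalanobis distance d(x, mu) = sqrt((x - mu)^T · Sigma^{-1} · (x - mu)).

Step 1 — centre the observation: (x - mu) = (-2, 1, -1).

Step 2 — invert Sigma (cofactor / det for 3×3, or solve directly):
  Sigma^{-1} = [[0.1307, 0.0854, 0.005],
 [0.0854, 0.402, -0.0352],
 [0.005, -0.0352, 0.1156]].

Step 3 — form the quadratic (x - mu)^T · Sigma^{-1} · (x - mu):
  Sigma^{-1} · (x - mu) = (-0.1809, 0.2663, -0.1608).
  (x - mu)^T · [Sigma^{-1} · (x - mu)] = (-2)·(-0.1809) + (1)·(0.2663) + (-1)·(-0.1608) = 0.7889.

Step 4 — take square root: d = √(0.7889) ≈ 0.8882.

d(x, mu) = √(0.7889) ≈ 0.8882


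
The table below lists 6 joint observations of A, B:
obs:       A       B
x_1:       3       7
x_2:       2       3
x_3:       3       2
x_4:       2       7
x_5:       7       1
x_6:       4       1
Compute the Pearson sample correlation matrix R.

Step 1 — column means:
  mean(A) = (3 + 2 + 3 + 2 + 7 + 4) / 6 = 21/6 = 3.5
  mean(B) = (7 + 3 + 2 + 7 + 1 + 1) / 6 = 21/6 = 3.5

Step 2 — sample variances and covariances s[i,j] = (1/(n-1)) · Σ_k (x_{k,i} - mean_i) · (x_{k,j} - mean_j), with n-1 = 5:
  s[A,A] = ((-0.5)·(-0.5) + (-1.5)·(-1.5) + (-0.5)·(-0.5) + (-1.5)·(-1.5) + (3.5)·(3.5) + (0.5)·(0.5)) / 5 = 17.5/5 = 3.5
  s[A,B] = ((-0.5)·(3.5) + (-1.5)·(-0.5) + (-0.5)·(-1.5) + (-1.5)·(3.5) + (3.5)·(-2.5) + (0.5)·(-2.5)) / 5 = -15.5/5 = -3.1
  s[B,B] = ((3.5)·(3.5) + (-0.5)·(-0.5) + (-1.5)·(-1.5) + (3.5)·(3.5) + (-2.5)·(-2.5) + (-2.5)·(-2.5)) / 5 = 39.5/5 = 7.9
  Sample standard deviations s_i = √(s[i,i]):
  s(A) = √(3.5) = 1.8708
  s(B) = √(7.9) = 2.8107

Step 3 — r_{ij} = s_{ij} / (s_i · s_j):
  r[A,A] = 1 (diagonal).
  r[A,B] = -3.1 / (1.8708 · 2.8107) = -3.1 / 5.2583 = -0.5895
  r[B,B] = 1 (diagonal).

R is symmetric with unit diagonal. Assembling:

R = [[1, -0.5895],
 [-0.5895, 1]]


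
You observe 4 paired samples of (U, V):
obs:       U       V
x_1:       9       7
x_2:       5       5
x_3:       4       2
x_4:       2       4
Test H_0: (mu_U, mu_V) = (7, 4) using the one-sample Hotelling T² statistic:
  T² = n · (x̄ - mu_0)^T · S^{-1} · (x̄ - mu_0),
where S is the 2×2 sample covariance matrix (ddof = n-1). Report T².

Step 1 — sample mean vector:
  mean(U) = (9 + 5 + 4 + 2) / 4 = 20/4 = 5
  mean(V) = (7 + 5 + 2 + 4) / 4 = 18/4 = 4.5
  x̄ = (5, 4.5),  deviation x̄ - mu_0 = (5, 4.5) - (7, 4) = (-2, 0.5).

Step 2 — sample covariance matrix, S[i,j] = (1/(n-1)) · Σ_k (x_{k,i} - mean_i) · (x_{k,j} - mean_j), divisor n-1 = 3:
  S[U,U] = ((4)·(4) + (0)·(0) + (-1)·(-1) + (-3)·(-3)) / 3 = 26/3 = 8.6667
  S[U,V] = ((4)·(2.5) + (0)·(0.5) + (-1)·(-2.5) + (-3)·(-0.5)) / 3 = 14/3 = 4.6667
  S[V,V] = ((2.5)·(2.5) + (0.5)·(0.5) + (-2.5)·(-2.5) + (-0.5)·(-0.5)) / 3 = 13/3 = 4.3333
  S = [[8.6667, 4.6667],
 [4.6667, 4.3333]].

Step 3 — invert S. det(S) = 8.6667·4.3333 - (4.6667)² = 15.7778.
  S^{-1} = (1/det) · [[d, -b], [-b, a]] = [[0.2746, -0.2958],
 [-0.2958, 0.5493]].

Step 4 — quadratic form (x̄ - mu_0)^T · S^{-1} · (x̄ - mu_0):
  S^{-1} · (x̄ - mu_0) = (-0.6972, 0.8662),
  (x̄ - mu_0)^T · [...] = (-2)·(-0.6972) + (0.5)·(0.8662) = 1.8275.

Step 5 — scale by n: T² = 4 · 1.8275 = 7.3099.

T² ≈ 7.3099


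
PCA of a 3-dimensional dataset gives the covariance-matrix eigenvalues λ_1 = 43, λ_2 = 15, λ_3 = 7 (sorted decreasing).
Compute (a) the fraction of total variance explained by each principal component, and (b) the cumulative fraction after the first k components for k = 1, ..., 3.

Step 1 — total variance = trace(Sigma) = Σ λ_i = 43 + 15 + 7 = 65.

Step 2 — fraction explained by component i = λ_i / Σ λ:
  PC1: 43/65 = 0.6615
  PC2: 15/65 = 0.2308
  PC3: 7/65 = 0.1077

Step 3 — cumulative fraction after k components = (λ_1 + ... + λ_k) / Σ λ:
  k = 1: 43/65 = 0.6615
  k = 2: (43 + 15)/65 = 58/65 = 0.8923
  k = 3: (43 + 15 + 7)/65 = 65/65 = 1

Summary (fraction, with percent):

explained: PC1 0.6615 (66.15%), PC2 0.2308 (23.08%), PC3 0.1077 (10.77%);  cumulative: 0.6615, 0.8923, 1


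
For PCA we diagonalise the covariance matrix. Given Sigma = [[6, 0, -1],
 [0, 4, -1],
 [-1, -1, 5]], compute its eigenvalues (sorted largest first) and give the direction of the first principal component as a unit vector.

Step 1 — characteristic polynomial p(λ) = det(λI - Sigma) = λ³ - tr·λ² + c_1·λ - det, where tr = trace, c_1 = sum of the principal 2×2 minors, det = det(Sigma):
  tr = 6 + 4 + 5 = 15,
  c_1 = (6·4 - (0)²) + (6·5 - (-1)²) + (4·5 - (-1)²) = 24 + 29 + 19 = 72,
  det = 6·(4·5 - (-1)²) - (0)·((0)·5 - (-1)·(-1)) + (-1)·((0)·(-1) - 4·(-1)) = 6·(19) - (0)·(-1) + (-1)·(4) = 110.
  So p(λ) = λ³ - 15λ² + 72λ - 110.
Step 2 — look for an integer root (rational root theorem: any rational root is an integer divisor of 110). Testing λ = 5:
  p(5) = 125 - 375 + 360 - 110 = 0  ✓
  Dividing out (λ - 5): p(λ) = (λ - 5)(λ² - 10λ + 22).
Step 3 — remaining eigenvalues from the quadratic λ² - 10λ + 22 = 0:
  Δ = 10² - 4·22 = 100 - 88 = 12,  λ = (10 ± √12)/2 = (10 ± 3.4641)/2 ≈ 6.7321 or 3.2679.
  Sorted: λ_1 = 6.7321,  λ_2 = 5,  λ_3 = 3.2679  (check: sum = 15 = tr ✓).

Step 4 — unit eigenvector for λ_1 ≈ 6.7321: v spans the null space of (Sigma - λ_1 I), whose rows are
  r_1 = (-0.7321, 0, -1),  r_2 = (0, -2.7321, -1),  r_3 = (-1, -1, -1.7321).
  v is orthogonal to every row, so take v ∝ r_1 × r_2 = ((0)·(-1) - (-1)·(-2.7321), (-1)·(0) - (-0.7321)·(-1), (-0.7321)·(-2.7321) - (0)·(0)) ≈ (-2.7321, -0.7321, 2).
  Rescale (multiply by -1 so the first nonzero entry is positive): u = (2.7321, 0.7321, -2).
  ||u|| = √((2.7321)² + (0.7321)² + (-2)²) = √(12) ≈ 3.4641,  v_1 = u/||u|| ≈ (0.7887, 0.2113, -0.5774) (||v_1|| = 1).

λ_1 = 6.7321,  λ_2 = 5,  λ_3 = 3.2679;  v_1 ≈ (0.7887, 0.2113, -0.5774)


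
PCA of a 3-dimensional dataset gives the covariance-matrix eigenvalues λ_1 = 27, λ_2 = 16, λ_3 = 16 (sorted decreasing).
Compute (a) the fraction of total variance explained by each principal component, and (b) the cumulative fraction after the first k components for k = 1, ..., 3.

Step 1 — total variance = trace(Sigma) = Σ λ_i = 27 + 16 + 16 = 59.

Step 2 — fraction explained by component i = λ_i / Σ λ:
  PC1: 27/59 = 0.4576
  PC2: 16/59 = 0.2712
  PC3: 16/59 = 0.2712

Step 3 — cumulative fraction after k components = (λ_1 + ... + λ_k) / Σ λ:
  k = 1: 27/59 = 0.4576
  k = 2: (27 + 16)/59 = 43/59 = 0.7288
  k = 3: (27 + 16 + 16)/59 = 59/59 = 1

Summary (fraction, with percent):

explained: PC1 0.4576 (45.76%), PC2 0.2712 (27.12%), PC3 0.2712 (27.12%);  cumulative: 0.4576, 0.7288, 1


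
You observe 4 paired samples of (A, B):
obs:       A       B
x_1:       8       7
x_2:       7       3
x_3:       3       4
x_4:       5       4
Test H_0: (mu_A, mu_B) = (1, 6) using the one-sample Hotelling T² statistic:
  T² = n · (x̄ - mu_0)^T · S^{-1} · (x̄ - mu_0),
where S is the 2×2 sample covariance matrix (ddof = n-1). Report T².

Step 1 — sample mean vector:
  mean(A) = (8 + 7 + 3 + 5) / 4 = 23/4 = 5.75
  mean(B) = (7 + 3 + 4 + 4) / 4 = 18/4 = 4.5
  x̄ = (5.75, 4.5),  deviation x̄ - mu_0 = (5.75, 4.5) - (1, 6) = (4.75, -1.5).

Step 2 — sample covariance matrix, S[i,j] = (1/(n-1)) · Σ_k (x_{k,i} - mean_i) · (x_{k,j} - mean_j), divisor n-1 = 3:
  S[A,A] = ((2.25)·(2.25) + (1.25)·(1.25) + (-2.75)·(-2.75) + (-0.75)·(-0.75)) / 3 = 14.75/3 = 4.9167
  S[A,B] = ((2.25)·(2.5) + (1.25)·(-1.5) + (-2.75)·(-0.5) + (-0.75)·(-0.5)) / 3 = 5.5/3 = 1.8333
  S[B,B] = ((2.5)·(2.5) + (-1.5)·(-1.5) + (-0.5)·(-0.5) + (-0.5)·(-0.5)) / 3 = 9/3 = 3
  S = [[4.9167, 1.8333],
 [1.8333, 3]].

Step 3 — invert S. det(S) = 4.9167·3 - (1.8333)² = 11.3889.
  S^{-1} = (1/det) · [[d, -b], [-b, a]] = [[0.2634, -0.161],
 [-0.161, 0.4317]].

Step 4 — quadratic form (x̄ - mu_0)^T · S^{-1} · (x̄ - mu_0):
  S^{-1} · (x̄ - mu_0) = (1.4927, -1.4122),
  (x̄ - mu_0)^T · [...] = (4.75)·(1.4927) + (-1.5)·(-1.4122) = 9.2085.

Step 5 — scale by n: T² = 4 · 9.2085 = 36.8341.

T² ≈ 36.8341


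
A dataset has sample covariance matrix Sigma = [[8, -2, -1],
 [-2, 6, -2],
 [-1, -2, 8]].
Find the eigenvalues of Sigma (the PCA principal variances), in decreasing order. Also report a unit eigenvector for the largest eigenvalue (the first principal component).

Step 1 — characteristic polynomial p(λ) = det(λI - Sigma) = λ³ - tr·λ² + c_1·λ - det, where tr = trace, c_1 = sum of the principal 2×2 minors, det = det(Sigma):
  tr = 8 + 6 + 8 = 22,
  c_1 = (8·6 - (-2)²) + (8·8 - (-1)²) + (6·8 - (-2)²) = 44 + 63 + 44 = 151,
  det = 8·(6·8 - (-2)²) - (-2)·((-2)·8 - (-2)·(-1)) + (-1)·((-2)·(-2) - 6·(-1)) = 8·(44) - (-2)·(-18) + (-1)·(10) = 306.
  So p(λ) = λ³ - 22λ² + 151λ - 306.
Step 2 — look for an integer root (rational root theorem: any rational root is an integer divisor of 306). Testing λ = 9:
  p(9) = 729 - 1782 + 1359 - 306 = 0  ✓
  Dividing out (λ - 9): p(λ) = (λ - 9)(λ² - 13λ + 34).
Step 3 — remaining eigenvalues from the quadratic λ² - 13λ + 34 = 0:
  Δ = 13² - 4·34 = 169 - 136 = 33,  λ = (13 ± √33)/2 = (13 ± 5.7446)/2 ≈ 9.3723 or 3.6277.
  Sorted: λ_1 = 9.3723,  λ_2 = 9,  λ_3 = 3.6277  (check: sum = 22 = tr ✓).

Step 4 — unit eigenvector for λ_1 ≈ 9.3723: v spans the null space of (Sigma - λ_1 I), whose rows are
  r_1 = (-1.3723, -2, -1),  r_2 = (-2, -3.3723, -2),  r_3 = (-1, -2, -1.3723).
  v is orthogonal to every row, so take v ∝ r_1 × r_2 = ((-2)·(-2) - (-1)·(-3.3723), (-1)·(-2) - (-1.3723)·(-2), (-1.3723)·(-3.3723) - (-2)·(-2)) ≈ (0.6277, -0.7446, 0.6277).
  Let u = (0.6277, -0.7446, 0.6277).
  ||u|| = √((0.6277)² + (-0.7446)² + (0.6277)²) = √(1.3424) ≈ 1.1586,  v_1 = u/||u|| ≈ (0.5418, -0.6426, 0.5418) (||v_1|| = 1).

λ_1 = 9.3723,  λ_2 = 9,  λ_3 = 3.6277;  v_1 ≈ (0.5418, -0.6426, 0.5418)


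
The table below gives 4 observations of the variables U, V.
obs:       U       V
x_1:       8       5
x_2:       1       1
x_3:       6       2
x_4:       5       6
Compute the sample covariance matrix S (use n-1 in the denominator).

Step 1 — column means:
  mean(U) = (8 + 1 + 6 + 5) / 4 = 20/4 = 5
  mean(V) = (5 + 1 + 2 + 6) / 4 = 14/4 = 3.5

Step 2 — sample covariance S[i,j] = (1/(n-1)) · Σ_k (x_{k,i} - mean_i) · (x_{k,j} - mean_j), with n-1 = 3.
  S[U,U] = ((3)·(3) + (-4)·(-4) + (1)·(1) + (0)·(0)) / 3 = 26/3 = 8.6667
  S[U,V] = ((3)·(1.5) + (-4)·(-2.5) + (1)·(-1.5) + (0)·(2.5)) / 3 = 13/3 = 4.3333
  S[V,V] = ((1.5)·(1.5) + (-2.5)·(-2.5) + (-1.5)·(-1.5) + (2.5)·(2.5)) / 3 = 17/3 = 5.6667

S is symmetric (S[j,i] = S[i,j]). Assembling:

S = [[8.6667, 4.3333],
 [4.3333, 5.6667]]


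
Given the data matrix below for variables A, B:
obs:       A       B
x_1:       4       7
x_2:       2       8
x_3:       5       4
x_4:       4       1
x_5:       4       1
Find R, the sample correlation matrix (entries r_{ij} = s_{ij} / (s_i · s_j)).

Step 1 — column means:
  mean(A) = (4 + 2 + 5 + 4 + 4) / 5 = 19/5 = 3.8
  mean(B) = (7 + 8 + 4 + 1 + 1) / 5 = 21/5 = 4.2

Step 2 — sample variances and covariances s[i,j] = (1/(n-1)) · Σ_k (x_{k,i} - mean_i) · (x_{k,j} - mean_j), with n-1 = 4:
  s[A,A] = ((0.2)·(0.2) + (-1.8)·(-1.8) + (1.2)·(1.2) + (0.2)·(0.2) + (0.2)·(0.2)) / 4 = 4.8/4 = 1.2
  s[A,B] = ((0.2)·(2.8) + (-1.8)·(3.8) + (1.2)·(-0.2) + (0.2)·(-3.2) + (0.2)·(-3.2)) / 4 = -7.8/4 = -1.95
  s[B,B] = ((2.8)·(2.8) + (3.8)·(3.8) + (-0.2)·(-0.2) + (-3.2)·(-3.2) + (-3.2)·(-3.2)) / 4 = 42.8/4 = 10.7
  Sample standard deviations s_i = √(s[i,i]):
  s(A) = √(1.2) = 1.0954
  s(B) = √(10.7) = 3.2711

Step 3 — r_{ij} = s_{ij} / (s_i · s_j):
  r[A,A] = 1 (diagonal).
  r[A,B] = -1.95 / (1.0954 · 3.2711) = -1.95 / 3.5833 = -0.5442
  r[B,B] = 1 (diagonal).

R is symmetric with unit diagonal. Assembling:

R = [[1, -0.5442],
 [-0.5442, 1]]


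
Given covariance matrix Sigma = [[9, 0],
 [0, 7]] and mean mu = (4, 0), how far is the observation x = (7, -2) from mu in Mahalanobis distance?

Step 1 — centre the observation: (x - mu) = (3, -2).

Step 2 — invert Sigma. det(Sigma) = 9·7 - (0)² = 63.
  Sigma^{-1} = (1/det) · [[d, -b], [-b, a]] = [[0.1111, 0],
 [0, 0.1429]].

Step 3 — form the quadratic (x - mu)^T · Sigma^{-1} · (x - mu):
  Sigma^{-1} · (x - mu) = (0.3333, -0.2857).
  (x - mu)^T · [Sigma^{-1} · (x - mu)] = (3)·(0.3333) + (-2)·(-0.2857) = 1.5714.

Step 4 — take square root: d = √(1.5714) ≈ 1.2536.

d(x, mu) = √(1.5714) ≈ 1.2536


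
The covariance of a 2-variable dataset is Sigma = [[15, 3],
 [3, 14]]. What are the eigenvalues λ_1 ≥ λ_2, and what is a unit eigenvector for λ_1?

Step 1 — characteristic polynomial of 2×2 Sigma:
  det(Sigma - λI) = λ² - trace · λ + det = 0.
  trace = 15 + 14 = 29, det = 15·14 - (3)² = 201.
Step 2 — discriminant:
  Δ = trace² - 4·det = 841 - 804 = 37.
Step 3 — eigenvalues:
  λ = (trace ± √Δ)/2 = (29 ± 6.0828)/2,
  λ_1 = 17.5414,  λ_2 = 11.4586.

Step 4 — unit eigenvector for λ_1: solve (Sigma - λ_1 I)v = 0. First row:
  (15 - 17.5414)·v_x + (3)·v_y = 0, i.e. (-2.5414)·v_x + (3)·v_y = 0,
  so v ∝ (b, λ_1 - a) = (3, 2.5414) = u.
  ||u|| = √((3)² + (2.5414)²) = √(15.4586) ≈ 3.9317,
  v_1 = u/||u|| ≈ (0.763, 0.6464) (||v_1|| = 1).

λ_1 = 17.5414,  λ_2 = 11.4586;  v_1 ≈ (0.763, 0.6464)


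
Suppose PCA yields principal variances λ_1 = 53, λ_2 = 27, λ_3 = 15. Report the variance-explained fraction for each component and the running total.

Step 1 — total variance = trace(Sigma) = Σ λ_i = 53 + 27 + 15 = 95.

Step 2 — fraction explained by component i = λ_i / Σ λ:
  PC1: 53/95 = 0.5579
  PC2: 27/95 = 0.2842
  PC3: 15/95 = 0.1579

Step 3 — cumulative fraction after k components = (λ_1 + ... + λ_k) / Σ λ:
  k = 1: 53/95 = 0.5579
  k = 2: (53 + 27)/95 = 80/95 = 0.8421
  k = 3: (53 + 27 + 15)/95 = 95/95 = 1

Summary (fraction, with percent):

explained: PC1 0.5579 (55.79%), PC2 0.2842 (28.42%), PC3 0.1579 (15.79%);  cumulative: 0.5579, 0.8421, 1


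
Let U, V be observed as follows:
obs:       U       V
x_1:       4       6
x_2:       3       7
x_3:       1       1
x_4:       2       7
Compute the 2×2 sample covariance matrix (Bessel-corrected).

Step 1 — column means:
  mean(U) = (4 + 3 + 1 + 2) / 4 = 10/4 = 2.5
  mean(V) = (6 + 7 + 1 + 7) / 4 = 21/4 = 5.25

Step 2 — sample covariance S[i,j] = (1/(n-1)) · Σ_k (x_{k,i} - mean_i) · (x_{k,j} - mean_j), with n-1 = 3.
  S[U,U] = ((1.5)·(1.5) + (0.5)·(0.5) + (-1.5)·(-1.5) + (-0.5)·(-0.5)) / 3 = 5/3 = 1.6667
  S[U,V] = ((1.5)·(0.75) + (0.5)·(1.75) + (-1.5)·(-4.25) + (-0.5)·(1.75)) / 3 = 7.5/3 = 2.5
  S[V,V] = ((0.75)·(0.75) + (1.75)·(1.75) + (-4.25)·(-4.25) + (1.75)·(1.75)) / 3 = 24.75/3 = 8.25

S is symmetric (S[j,i] = S[i,j]). Assembling:

S = [[1.6667, 2.5],
 [2.5, 8.25]]


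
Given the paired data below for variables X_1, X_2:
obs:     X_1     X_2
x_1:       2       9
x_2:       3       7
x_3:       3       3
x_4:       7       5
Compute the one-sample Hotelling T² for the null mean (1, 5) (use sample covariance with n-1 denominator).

Step 1 — sample mean vector:
  mean(X_1) = (2 + 3 + 3 + 7) / 4 = 15/4 = 3.75
  mean(X_2) = (9 + 7 + 3 + 5) / 4 = 24/4 = 6
  x̄ = (3.75, 6),  deviation x̄ - mu_0 = (3.75, 6) - (1, 5) = (2.75, 1).

Step 2 — sample covariance matrix, S[i,j] = (1/(n-1)) · Σ_k (x_{k,i} - mean_i) · (x_{k,j} - mean_j), divisor n-1 = 3:
  S[X_1,X_1] = ((-1.75)·(-1.75) + (-0.75)·(-0.75) + (-0.75)·(-0.75) + (3.25)·(3.25)) / 3 = 14.75/3 = 4.9167
  S[X_1,X_2] = ((-1.75)·(3) + (-0.75)·(1) + (-0.75)·(-3) + (3.25)·(-1)) / 3 = -7/3 = -2.3333
  S[X_2,X_2] = ((3)·(3) + (1)·(1) + (-3)·(-3) + (-1)·(-1)) / 3 = 20/3 = 6.6667
  S = [[4.9167, -2.3333],
 [-2.3333, 6.6667]].

Step 3 — invert S. det(S) = 4.9167·6.6667 - (-2.3333)² = 27.3333.
  S^{-1} = (1/det) · [[d, -b], [-b, a]] = [[0.2439, 0.0854],
 [0.0854, 0.1799]].

Step 4 — quadratic form (x̄ - mu_0)^T · S^{-1} · (x̄ - mu_0):
  S^{-1} · (x̄ - mu_0) = (0.7561, 0.4146),
  (x̄ - mu_0)^T · [...] = (2.75)·(0.7561) + (1)·(0.4146) = 2.4939.

Step 5 — scale by n: T² = 4 · 2.4939 = 9.9756.

T² ≈ 9.9756


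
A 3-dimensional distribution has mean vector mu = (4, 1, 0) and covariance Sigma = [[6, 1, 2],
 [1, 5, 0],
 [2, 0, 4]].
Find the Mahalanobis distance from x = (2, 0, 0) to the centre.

Step 1 — centre the observation: (x - mu) = (-2, -1, 0).

Step 2 — invert Sigma (cofactor / det for 3×3, or solve directly):
  Sigma^{-1} = [[0.2083, -0.0417, -0.1042],
 [-0.0417, 0.2083, 0.0208],
 [-0.1042, 0.0208, 0.3021]].

Step 3 — form the quadratic (x - mu)^T · Sigma^{-1} · (x - mu):
  Sigma^{-1} · (x - mu) = (-0.375, -0.125, 0.1875).
  (x - mu)^T · [Sigma^{-1} · (x - mu)] = (-2)·(-0.375) + (-1)·(-0.125) + (0)·(0.1875) = 0.875.

Step 4 — take square root: d = √(0.875) ≈ 0.9354.

d(x, mu) = √(0.875) ≈ 0.9354


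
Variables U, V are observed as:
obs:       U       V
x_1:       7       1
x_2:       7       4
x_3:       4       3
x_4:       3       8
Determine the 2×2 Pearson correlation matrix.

Step 1 — column means:
  mean(U) = (7 + 7 + 4 + 3) / 4 = 21/4 = 5.25
  mean(V) = (1 + 4 + 3 + 8) / 4 = 16/4 = 4

Step 2 — sample variances and covariances s[i,j] = (1/(n-1)) · Σ_k (x_{k,i} - mean_i) · (x_{k,j} - mean_j), with n-1 = 3:
  s[U,U] = ((1.75)·(1.75) + (1.75)·(1.75) + (-1.25)·(-1.25) + (-2.25)·(-2.25)) / 3 = 12.75/3 = 4.25
  s[U,V] = ((1.75)·(-3) + (1.75)·(0) + (-1.25)·(-1) + (-2.25)·(4)) / 3 = -13/3 = -4.3333
  s[V,V] = ((-3)·(-3) + (0)·(0) + (-1)·(-1) + (4)·(4)) / 3 = 26/3 = 8.6667
  Sample standard deviations s_i = √(s[i,i]):
  s(U) = √(4.25) = 2.0616
  s(V) = √(8.6667) = 2.9439

Step 3 — r_{ij} = s_{ij} / (s_i · s_j):
  r[U,U] = 1 (diagonal).
  r[U,V] = -4.3333 / (2.0616 · 2.9439) = -4.3333 / 6.069 = -0.714
  r[V,V] = 1 (diagonal).

R is symmetric with unit diagonal. Assembling:

R = [[1, -0.714],
 [-0.714, 1]]


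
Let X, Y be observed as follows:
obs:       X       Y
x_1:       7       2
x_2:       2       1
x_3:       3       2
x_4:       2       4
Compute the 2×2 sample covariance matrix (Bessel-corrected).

Step 1 — column means:
  mean(X) = (7 + 2 + 3 + 2) / 4 = 14/4 = 3.5
  mean(Y) = (2 + 1 + 2 + 4) / 4 = 9/4 = 2.25

Step 2 — sample covariance S[i,j] = (1/(n-1)) · Σ_k (x_{k,i} - mean_i) · (x_{k,j} - mean_j), with n-1 = 3.
  S[X,X] = ((3.5)·(3.5) + (-1.5)·(-1.5) + (-0.5)·(-0.5) + (-1.5)·(-1.5)) / 3 = 17/3 = 5.6667
  S[X,Y] = ((3.5)·(-0.25) + (-1.5)·(-1.25) + (-0.5)·(-0.25) + (-1.5)·(1.75)) / 3 = -1.5/3 = -0.5
  S[Y,Y] = ((-0.25)·(-0.25) + (-1.25)·(-1.25) + (-0.25)·(-0.25) + (1.75)·(1.75)) / 3 = 4.75/3 = 1.5833

S is symmetric (S[j,i] = S[i,j]). Assembling:

S = [[5.6667, -0.5],
 [-0.5, 1.5833]]


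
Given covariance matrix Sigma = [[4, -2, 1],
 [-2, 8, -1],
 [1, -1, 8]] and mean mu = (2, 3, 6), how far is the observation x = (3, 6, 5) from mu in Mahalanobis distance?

Step 1 — centre the observation: (x - mu) = (1, 3, -1).

Step 2 — invert Sigma (cofactor / det for 3×3, or solve directly):
  Sigma^{-1} = [[0.2917, 0.0694, -0.0278],
 [0.0694, 0.1435, 0.0093],
 [-0.0278, 0.0093, 0.1296]].

Step 3 — form the quadratic (x - mu)^T · Sigma^{-1} · (x - mu):
  Sigma^{-1} · (x - mu) = (0.5278, 0.4907, -0.1296).
  (x - mu)^T · [Sigma^{-1} · (x - mu)] = (1)·(0.5278) + (3)·(0.4907) + (-1)·(-0.1296) = 2.1296.

Step 4 — take square root: d = √(2.1296) ≈ 1.4593.

d(x, mu) = √(2.1296) ≈ 1.4593


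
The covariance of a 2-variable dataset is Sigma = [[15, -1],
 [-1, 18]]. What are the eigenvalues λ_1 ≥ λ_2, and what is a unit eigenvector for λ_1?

Step 1 — characteristic polynomial of 2×2 Sigma:
  det(Sigma - λI) = λ² - trace · λ + det = 0.
  trace = 15 + 18 = 33, det = 15·18 - (-1)² = 269.
Step 2 — discriminant:
  Δ = trace² - 4·det = 1089 - 1076 = 13.
Step 3 — eigenvalues:
  λ = (trace ± √Δ)/2 = (33 ± 3.6056)/2,
  λ_1 = 18.3028,  λ_2 = 14.6972.

Step 4 — unit eigenvector for λ_1: solve (Sigma - λ_1 I)v = 0. First row:
  (15 - 18.3028)·v_x + (-1)·v_y = 0, i.e. (-3.3028)·v_x + (-1)·v_y = 0,
  so v ∝ (b, λ_1 - a) = (-1, 3.3028); multiply by -1 so the first entry is positive: u = (1, -3.3028).
  ||u|| = √((1)² + (-3.3028)²) = √(11.9083) ≈ 3.4508,
  v_1 = u/||u|| ≈ (0.2898, -0.9571) (||v_1|| = 1).

λ_1 = 18.3028,  λ_2 = 14.6972;  v_1 ≈ (0.2898, -0.9571)


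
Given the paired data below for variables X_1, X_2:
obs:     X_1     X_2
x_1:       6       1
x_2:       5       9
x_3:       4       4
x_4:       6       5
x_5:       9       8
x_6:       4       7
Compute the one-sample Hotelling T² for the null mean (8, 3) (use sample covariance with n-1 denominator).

Step 1 — sample mean vector:
  mean(X_1) = (6 + 5 + 4 + 6 + 9 + 4) / 6 = 34/6 = 5.6667
  mean(X_2) = (1 + 9 + 4 + 5 + 8 + 7) / 6 = 34/6 = 5.6667
  x̄ = (5.6667, 5.6667),  deviation x̄ - mu_0 = (5.6667, 5.6667) - (8, 3) = (-2.3333, 2.6667).

Step 2 — sample covariance matrix, S[i,j] = (1/(n-1)) · Σ_k (x_{k,i} - mean_i) · (x_{k,j} - mean_j), divisor n-1 = 5:
  S[X_1,X_1] = ((0.3333)·(0.3333) + (-0.6667)·(-0.6667) + (-1.6667)·(-1.6667) + (0.3333)·(0.3333) + (3.3333)·(3.3333) + (-1.6667)·(-1.6667)) / 5 = 17.3333/5 = 3.4667
  S[X_1,X_2] = ((0.3333)·(-4.6667) + (-0.6667)·(3.3333) + (-1.6667)·(-1.6667) + (0.3333)·(-0.6667) + (3.3333)·(2.3333) + (-1.6667)·(1.3333)) / 5 = 4.3333/5 = 0.8667
  S[X_2,X_2] = ((-4.6667)·(-4.6667) + (3.3333)·(3.3333) + (-1.6667)·(-1.6667) + (-0.6667)·(-0.6667) + (2.3333)·(2.3333) + (1.3333)·(1.3333)) / 5 = 43.3333/5 = 8.6667
  S = [[3.4667, 0.8667],
 [0.8667, 8.6667]].

Step 3 — invert S. det(S) = 3.4667·8.6667 - (0.8667)² = 29.2933.
  S^{-1} = (1/det) · [[d, -b], [-b, a]] = [[0.2959, -0.0296],
 [-0.0296, 0.1183]].

Step 4 — quadratic form (x̄ - mu_0)^T · S^{-1} · (x̄ - mu_0):
  S^{-1} · (x̄ - mu_0) = (-0.7692, 0.3846),
  (x̄ - mu_0)^T · [...] = (-2.3333)·(-0.7692) + (2.6667)·(0.3846) = 2.8205.

Step 5 — scale by n: T² = 6 · 2.8205 = 16.9231.

T² ≈ 16.9231


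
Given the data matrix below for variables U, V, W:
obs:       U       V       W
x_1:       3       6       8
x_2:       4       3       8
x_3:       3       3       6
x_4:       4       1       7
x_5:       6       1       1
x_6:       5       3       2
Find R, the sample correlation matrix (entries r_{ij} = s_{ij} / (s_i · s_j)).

Step 1 — column means:
  mean(U) = (3 + 4 + 3 + 4 + 6 + 5) / 6 = 25/6 = 4.1667
  mean(V) = (6 + 3 + 3 + 1 + 1 + 3) / 6 = 17/6 = 2.8333
  mean(W) = (8 + 8 + 6 + 7 + 1 + 2) / 6 = 32/6 = 5.3333

Step 2 — sample variances and covariances s[i,j] = (1/(n-1)) · Σ_k (x_{k,i} - mean_i) · (x_{k,j} - mean_j), with n-1 = 5:
  s[U,U] = ((-1.1667)·(-1.1667) + (-0.1667)·(-0.1667) + (-1.1667)·(-1.1667) + (-0.1667)·(-0.1667) + (1.8333)·(1.8333) + (0.8333)·(0.8333)) / 5 = 6.8333/5 = 1.3667
  s[U,V] = ((-1.1667)·(3.1667) + (-0.1667)·(0.1667) + (-1.1667)·(0.1667) + (-0.1667)·(-1.8333) + (1.8333)·(-1.8333) + (0.8333)·(0.1667)) / 5 = -6.8333/5 = -1.3667
  s[U,W] = ((-1.1667)·(2.6667) + (-0.1667)·(2.6667) + (-1.1667)·(0.6667) + (-0.1667)·(1.6667) + (1.8333)·(-4.3333) + (0.8333)·(-3.3333)) / 5 = -15.3333/5 = -3.0667
  s[V,V] = ((3.1667)·(3.1667) + (0.1667)·(0.1667) + (0.1667)·(0.1667) + (-1.8333)·(-1.8333) + (-1.8333)·(-1.8333) + (0.1667)·(0.1667)) / 5 = 16.8333/5 = 3.3667
  s[V,W] = ((3.1667)·(2.6667) + (0.1667)·(2.6667) + (0.1667)·(0.6667) + (-1.8333)·(1.6667) + (-1.8333)·(-4.3333) + (0.1667)·(-3.3333)) / 5 = 13.3333/5 = 2.6667
  s[W,W] = ((2.6667)·(2.6667) + (2.6667)·(2.6667) + (0.6667)·(0.6667) + (1.6667)·(1.6667) + (-4.3333)·(-4.3333) + (-3.3333)·(-3.3333)) / 5 = 47.3333/5 = 9.4667
  Sample standard deviations s_i = √(s[i,i]):
  s(U) = √(1.3667) = 1.169
  s(V) = √(3.3667) = 1.8348
  s(W) = √(9.4667) = 3.0768

Step 3 — r_{ij} = s_{ij} / (s_i · s_j):
  r[U,U] = 1 (diagonal).
  r[U,V] = -1.3667 / (1.169 · 1.8348) = -1.3667 / 2.145 = -0.6371
  r[U,W] = -3.0667 / (1.169 · 3.0768) = -3.0667 / 3.5969 = -0.8526
  r[V,V] = 1 (diagonal).
  r[V,W] = 2.6667 / (1.8348 · 3.0768) = 2.6667 / 5.6455 = 0.4724
  r[W,W] = 1 (diagonal).

R is symmetric with unit diagonal. Assembling:

R = [[1, -0.6371, -0.8526],
 [-0.6371, 1, 0.4724],
 [-0.8526, 0.4724, 1]]


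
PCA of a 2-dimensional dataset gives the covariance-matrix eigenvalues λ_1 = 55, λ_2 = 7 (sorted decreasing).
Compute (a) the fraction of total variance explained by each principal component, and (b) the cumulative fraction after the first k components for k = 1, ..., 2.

Step 1 — total variance = trace(Sigma) = Σ λ_i = 55 + 7 = 62.

Step 2 — fraction explained by component i = λ_i / Σ λ:
  PC1: 55/62 = 0.8871
  PC2: 7/62 = 0.1129

Step 3 — cumulative fraction after k components = (λ_1 + ... + λ_k) / Σ λ:
  k = 1: 55/62 = 0.8871
  k = 2: (55 + 7)/62 = 62/62 = 1

Summary (fraction, with percent):

explained: PC1 0.8871 (88.71%), PC2 0.1129 (11.29%);  cumulative: 0.8871, 1


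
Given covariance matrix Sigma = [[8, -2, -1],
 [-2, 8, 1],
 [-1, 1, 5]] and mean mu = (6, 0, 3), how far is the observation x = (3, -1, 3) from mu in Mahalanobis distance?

Step 1 — centre the observation: (x - mu) = (-3, -1, 0).

Step 2 — invert Sigma (cofactor / det for 3×3, or solve directly):
  Sigma^{-1} = [[0.1354, 0.0312, 0.0208],
 [0.0312, 0.1354, -0.0208],
 [0.0208, -0.0208, 0.2083]].

Step 3 — form the quadratic (x - mu)^T · Sigma^{-1} · (x - mu):
  Sigma^{-1} · (x - mu) = (-0.4375, -0.2292, -0.0417).
  (x - mu)^T · [Sigma^{-1} · (x - mu)] = (-3)·(-0.4375) + (-1)·(-0.2292) + (0)·(-0.0417) = 1.5417.

Step 4 — take square root: d = √(1.5417) ≈ 1.2416.

d(x, mu) = √(1.5417) ≈ 1.2416


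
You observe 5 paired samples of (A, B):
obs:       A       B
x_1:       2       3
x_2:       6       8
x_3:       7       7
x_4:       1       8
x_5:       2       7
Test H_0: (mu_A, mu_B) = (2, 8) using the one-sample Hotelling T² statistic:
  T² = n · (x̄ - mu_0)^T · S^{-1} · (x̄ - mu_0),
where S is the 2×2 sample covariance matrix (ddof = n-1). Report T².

Step 1 — sample mean vector:
  mean(A) = (2 + 6 + 7 + 1 + 2) / 5 = 18/5 = 3.6
  mean(B) = (3 + 8 + 7 + 8 + 7) / 5 = 33/5 = 6.6
  x̄ = (3.6, 6.6),  deviation x̄ - mu_0 = (3.6, 6.6) - (2, 8) = (1.6, -1.4).

Step 2 — sample covariance matrix, S[i,j] = (1/(n-1)) · Σ_k (x_{k,i} - mean_i) · (x_{k,j} - mean_j), divisor n-1 = 4:
  S[A,A] = ((-1.6)·(-1.6) + (2.4)·(2.4) + (3.4)·(3.4) + (-2.6)·(-2.6) + (-1.6)·(-1.6)) / 4 = 29.2/4 = 7.3
  S[A,B] = ((-1.6)·(-3.6) + (2.4)·(1.4) + (3.4)·(0.4) + (-2.6)·(1.4) + (-1.6)·(0.4)) / 4 = 6.2/4 = 1.55
  S[B,B] = ((-3.6)·(-3.6) + (1.4)·(1.4) + (0.4)·(0.4) + (1.4)·(1.4) + (0.4)·(0.4)) / 4 = 17.2/4 = 4.3
  S = [[7.3, 1.55],
 [1.55, 4.3]].

Step 3 — invert S. det(S) = 7.3·4.3 - (1.55)² = 28.9875.
  S^{-1} = (1/det) · [[d, -b], [-b, a]] = [[0.1483, -0.0535],
 [-0.0535, 0.2518]].

Step 4 — quadratic form (x̄ - mu_0)^T · S^{-1} · (x̄ - mu_0):
  S^{-1} · (x̄ - mu_0) = (0.3122, -0.4381),
  (x̄ - mu_0)^T · [...] = (1.6)·(0.3122) + (-1.4)·(-0.4381) = 1.1129.

Step 5 — scale by n: T² = 5 · 1.1129 = 5.5645.

T² ≈ 5.5645


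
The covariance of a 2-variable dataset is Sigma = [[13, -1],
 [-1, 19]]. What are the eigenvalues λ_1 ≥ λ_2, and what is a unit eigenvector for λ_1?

Step 1 — characteristic polynomial of 2×2 Sigma:
  det(Sigma - λI) = λ² - trace · λ + det = 0.
  trace = 13 + 19 = 32, det = 13·19 - (-1)² = 246.
Step 2 — discriminant:
  Δ = trace² - 4·det = 1024 - 984 = 40.
Step 3 — eigenvalues:
  λ = (trace ± √Δ)/2 = (32 ± 6.3246)/2,
  λ_1 = 19.1623,  λ_2 = 12.8377.

Step 4 — unit eigenvector for λ_1: solve (Sigma - λ_1 I)v = 0. First row:
  (13 - 19.1623)·v_x + (-1)·v_y = 0, i.e. (-6.1623)·v_x + (-1)·v_y = 0,
  so v ∝ (b, λ_1 - a) = (-1, 6.1623); multiply by -1 so the first entry is positive: u = (1, -6.1623).
  ||u|| = √((1)² + (-6.1623)²) = √(38.9737) ≈ 6.2429,
  v_1 = u/||u|| ≈ (0.1602, -0.9871) (||v_1|| = 1).

λ_1 = 19.1623,  λ_2 = 12.8377;  v_1 ≈ (0.1602, -0.9871)


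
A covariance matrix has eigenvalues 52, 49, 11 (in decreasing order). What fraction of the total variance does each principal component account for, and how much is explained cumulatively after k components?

Step 1 — total variance = trace(Sigma) = Σ λ_i = 52 + 49 + 11 = 112.

Step 2 — fraction explained by component i = λ_i / Σ λ:
  PC1: 52/112 = 0.4643
  PC2: 49/112 = 0.4375
  PC3: 11/112 = 0.0982

Step 3 — cumulative fraction after k components = (λ_1 + ... + λ_k) / Σ λ:
  k = 1: 52/112 = 0.4643
  k = 2: (52 + 49)/112 = 101/112 = 0.9018
  k = 3: (52 + 49 + 11)/112 = 112/112 = 1

Summary (fraction, with percent):

explained: PC1 0.4643 (46.43%), PC2 0.4375 (43.75%), PC3 0.0982 (9.82%);  cumulative: 0.4643, 0.9018, 1


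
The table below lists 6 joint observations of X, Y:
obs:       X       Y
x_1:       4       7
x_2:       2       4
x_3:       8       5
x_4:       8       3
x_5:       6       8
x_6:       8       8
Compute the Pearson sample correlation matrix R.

Step 1 — column means:
  mean(X) = (4 + 2 + 8 + 8 + 6 + 8) / 6 = 36/6 = 6
  mean(Y) = (7 + 4 + 5 + 3 + 8 + 8) / 6 = 35/6 = 5.8333

Step 2 — sample variances and covariances s[i,j] = (1/(n-1)) · Σ_k (x_{k,i} - mean_i) · (x_{k,j} - mean_j), with n-1 = 5:
  s[X,X] = ((-2)·(-2) + (-4)·(-4) + (2)·(2) + (2)·(2) + (0)·(0) + (2)·(2)) / 5 = 32/5 = 6.4
  s[X,Y] = ((-2)·(1.1667) + (-4)·(-1.8333) + (2)·(-0.8333) + (2)·(-2.8333) + (0)·(2.1667) + (2)·(2.1667)) / 5 = 2/5 = 0.4
  s[Y,Y] = ((1.1667)·(1.1667) + (-1.8333)·(-1.8333) + (-0.8333)·(-0.8333) + (-2.8333)·(-2.8333) + (2.1667)·(2.1667) + (2.1667)·(2.1667)) / 5 = 22.8333/5 = 4.5667
  Sample standard deviations s_i = √(s[i,i]):
  s(X) = √(6.4) = 2.5298
  s(Y) = √(4.5667) = 2.137

Step 3 — r_{ij} = s_{ij} / (s_i · s_j):
  r[X,X] = 1 (diagonal).
  r[X,Y] = 0.4 / (2.5298 · 2.137) = 0.4 / 5.4062 = 0.074
  r[Y,Y] = 1 (diagonal).

R is symmetric with unit diagonal. Assembling:

R = [[1, 0.074],
 [0.074, 1]]


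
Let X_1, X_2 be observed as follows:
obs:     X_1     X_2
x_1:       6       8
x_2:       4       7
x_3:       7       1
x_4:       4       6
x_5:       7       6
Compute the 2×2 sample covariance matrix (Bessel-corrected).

Step 1 — column means:
  mean(X_1) = (6 + 4 + 7 + 4 + 7) / 5 = 28/5 = 5.6
  mean(X_2) = (8 + 7 + 1 + 6 + 6) / 5 = 28/5 = 5.6

Step 2 — sample covariance S[i,j] = (1/(n-1)) · Σ_k (x_{k,i} - mean_i) · (x_{k,j} - mean_j), with n-1 = 4.
  S[X_1,X_1] = ((0.4)·(0.4) + (-1.6)·(-1.6) + (1.4)·(1.4) + (-1.6)·(-1.6) + (1.4)·(1.4)) / 4 = 9.2/4 = 2.3
  S[X_1,X_2] = ((0.4)·(2.4) + (-1.6)·(1.4) + (1.4)·(-4.6) + (-1.6)·(0.4) + (1.4)·(0.4)) / 4 = -7.8/4 = -1.95
  S[X_2,X_2] = ((2.4)·(2.4) + (1.4)·(1.4) + (-4.6)·(-4.6) + (0.4)·(0.4) + (0.4)·(0.4)) / 4 = 29.2/4 = 7.3

S is symmetric (S[j,i] = S[i,j]). Assembling:

S = [[2.3, -1.95],
 [-1.95, 7.3]]


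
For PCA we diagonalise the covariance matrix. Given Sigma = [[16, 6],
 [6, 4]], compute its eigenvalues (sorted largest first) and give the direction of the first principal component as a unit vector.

Step 1 — characteristic polynomial of 2×2 Sigma:
  det(Sigma - λI) = λ² - trace · λ + det = 0.
  trace = 16 + 4 = 20, det = 16·4 - (6)² = 28.
Step 2 — discriminant:
  Δ = trace² - 4·det = 400 - 112 = 288.
Step 3 — eigenvalues:
  λ = (trace ± √Δ)/2 = (20 ± 16.9706)/2,
  λ_1 = 18.4853,  λ_2 = 1.5147.

Step 4 — unit eigenvector for λ_1: solve (Sigma - λ_1 I)v = 0. First row:
  (16 - 18.4853)·v_x + (6)·v_y = 0, i.e. (-2.4853)·v_x + (6)·v_y = 0,
  so v ∝ (b, λ_1 - a) = (6, 2.4853) = u.
  ||u|| = √((6)² + (2.4853)²) = √(42.1766) ≈ 6.4944,
  v_1 = u/||u|| ≈ (0.9239, 0.3827) (||v_1|| = 1).

λ_1 = 18.4853,  λ_2 = 1.5147;  v_1 ≈ (0.9239, 0.3827)


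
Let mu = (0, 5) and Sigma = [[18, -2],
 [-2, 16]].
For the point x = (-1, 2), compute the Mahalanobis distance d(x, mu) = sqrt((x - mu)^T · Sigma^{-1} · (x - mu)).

Step 1 — centre the observation: (x - mu) = (-1, -3).

Step 2 — invert Sigma. det(Sigma) = 18·16 - (-2)² = 284.
  Sigma^{-1} = (1/det) · [[d, -b], [-b, a]] = [[0.0563, 0.007],
 [0.007, 0.0634]].

Step 3 — form the quadratic (x - mu)^T · Sigma^{-1} · (x - mu):
  Sigma^{-1} · (x - mu) = (-0.0775, -0.1972).
  (x - mu)^T · [Sigma^{-1} · (x - mu)] = (-1)·(-0.0775) + (-3)·(-0.1972) = 0.669.

Step 4 — take square root: d = √(0.669) ≈ 0.8179.

d(x, mu) = √(0.669) ≈ 0.8179


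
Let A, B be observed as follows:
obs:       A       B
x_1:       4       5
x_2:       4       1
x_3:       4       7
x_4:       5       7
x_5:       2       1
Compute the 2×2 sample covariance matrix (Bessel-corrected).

Step 1 — column means:
  mean(A) = (4 + 4 + 4 + 5 + 2) / 5 = 19/5 = 3.8
  mean(B) = (5 + 1 + 7 + 7 + 1) / 5 = 21/5 = 4.2

Step 2 — sample covariance S[i,j] = (1/(n-1)) · Σ_k (x_{k,i} - mean_i) · (x_{k,j} - mean_j), with n-1 = 4.
  S[A,A] = ((0.2)·(0.2) + (0.2)·(0.2) + (0.2)·(0.2) + (1.2)·(1.2) + (-1.8)·(-1.8)) / 4 = 4.8/4 = 1.2
  S[A,B] = ((0.2)·(0.8) + (0.2)·(-3.2) + (0.2)·(2.8) + (1.2)·(2.8) + (-1.8)·(-3.2)) / 4 = 9.2/4 = 2.3
  S[B,B] = ((0.8)·(0.8) + (-3.2)·(-3.2) + (2.8)·(2.8) + (2.8)·(2.8) + (-3.2)·(-3.2)) / 4 = 36.8/4 = 9.2

S is symmetric (S[j,i] = S[i,j]). Assembling:

S = [[1.2, 2.3],
 [2.3, 9.2]]


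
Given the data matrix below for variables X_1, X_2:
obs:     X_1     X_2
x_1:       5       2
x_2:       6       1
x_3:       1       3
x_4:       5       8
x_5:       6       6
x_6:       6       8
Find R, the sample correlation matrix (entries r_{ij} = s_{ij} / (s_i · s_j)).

Step 1 — column means:
  mean(X_1) = (5 + 6 + 1 + 5 + 6 + 6) / 6 = 29/6 = 4.8333
  mean(X_2) = (2 + 1 + 3 + 8 + 6 + 8) / 6 = 28/6 = 4.6667

Step 2 — sample variances and covariances s[i,j] = (1/(n-1)) · Σ_k (x_{k,i} - mean_i) · (x_{k,j} - mean_j), with n-1 = 5:
  s[X_1,X_1] = ((0.1667)·(0.1667) + (1.1667)·(1.1667) + (-3.8333)·(-3.8333) + (0.1667)·(0.1667) + (1.1667)·(1.1667) + (1.1667)·(1.1667)) / 5 = 18.8333/5 = 3.7667
  s[X_1,X_2] = ((0.1667)·(-2.6667) + (1.1667)·(-3.6667) + (-3.8333)·(-1.6667) + (0.1667)·(3.3333) + (1.1667)·(1.3333) + (1.1667)·(3.3333)) / 5 = 7.6667/5 = 1.5333
  s[X_2,X_2] = ((-2.6667)·(-2.6667) + (-3.6667)·(-3.6667) + (-1.6667)·(-1.6667) + (3.3333)·(3.3333) + (1.3333)·(1.3333) + (3.3333)·(3.3333)) / 5 = 47.3333/5 = 9.4667
  Sample standard deviations s_i = √(s[i,i]):
  s(X_1) = √(3.7667) = 1.9408
  s(X_2) = √(9.4667) = 3.0768

Step 3 — r_{ij} = s_{ij} / (s_i · s_j):
  r[X_1,X_1] = 1 (diagonal).
  r[X_1,X_2] = 1.5333 / (1.9408 · 3.0768) = 1.5333 / 5.9714 = 0.2568
  r[X_2,X_2] = 1 (diagonal).

R is symmetric with unit diagonal. Assembling:

R = [[1, 0.2568],
 [0.2568, 1]]


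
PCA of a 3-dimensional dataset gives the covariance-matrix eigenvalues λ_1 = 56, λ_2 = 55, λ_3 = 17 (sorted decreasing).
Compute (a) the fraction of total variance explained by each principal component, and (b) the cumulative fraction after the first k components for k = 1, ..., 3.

Step 1 — total variance = trace(Sigma) = Σ λ_i = 56 + 55 + 17 = 128.

Step 2 — fraction explained by component i = λ_i / Σ λ:
  PC1: 56/128 = 0.4375
  PC2: 55/128 = 0.4297
  PC3: 17/128 = 0.1328

Step 3 — cumulative fraction after k components = (λ_1 + ... + λ_k) / Σ λ:
  k = 1: 56/128 = 0.4375
  k = 2: (56 + 55)/128 = 111/128 = 0.8672
  k = 3: (56 + 55 + 17)/128 = 128/128 = 1

Summary (fraction, with percent):

explained: PC1 0.4375 (43.75%), PC2 0.4297 (42.97%), PC3 0.1328 (13.28%);  cumulative: 0.4375, 0.8672, 1


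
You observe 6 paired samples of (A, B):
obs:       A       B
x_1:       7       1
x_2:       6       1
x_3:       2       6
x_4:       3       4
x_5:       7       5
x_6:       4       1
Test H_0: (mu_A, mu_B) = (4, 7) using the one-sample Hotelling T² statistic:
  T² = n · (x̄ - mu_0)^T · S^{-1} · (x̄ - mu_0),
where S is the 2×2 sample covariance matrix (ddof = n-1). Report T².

Step 1 — sample mean vector:
  mean(A) = (7 + 6 + 2 + 3 + 7 + 4) / 6 = 29/6 = 4.8333
  mean(B) = (1 + 1 + 6 + 4 + 5 + 1) / 6 = 18/6 = 3
  x̄ = (4.8333, 3),  deviation x̄ - mu_0 = (4.8333, 3) - (4, 7) = (0.8333, -4).

Step 2 — sample covariance matrix, S[i,j] = (1/(n-1)) · Σ_k (x_{k,i} - mean_i) · (x_{k,j} - mean_j), divisor n-1 = 5:
  S[A,A] = ((2.1667)·(2.1667) + (1.1667)·(1.1667) + (-2.8333)·(-2.8333) + (-1.8333)·(-1.8333) + (2.1667)·(2.1667) + (-0.8333)·(-0.8333)) / 5 = 22.8333/5 = 4.5667
  S[A,B] = ((2.1667)·(-2) + (1.1667)·(-2) + (-2.8333)·(3) + (-1.8333)·(1) + (2.1667)·(2) + (-0.8333)·(-2)) / 5 = -11/5 = -2.2
  S[B,B] = ((-2)·(-2) + (-2)·(-2) + (3)·(3) + (1)·(1) + (2)·(2) + (-2)·(-2)) / 5 = 26/5 = 5.2
  S = [[4.5667, -2.2],
 [-2.2, 5.2]].

Step 3 — invert S. det(S) = 4.5667·5.2 - (-2.2)² = 18.9067.
  S^{-1} = (1/det) · [[d, -b], [-b, a]] = [[0.275, 0.1164],
 [0.1164, 0.2415]].

Step 4 — quadratic form (x̄ - mu_0)^T · S^{-1} · (x̄ - mu_0):
  S^{-1} · (x̄ - mu_0) = (-0.2362, -0.8692),
  (x̄ - mu_0)^T · [...] = (0.8333)·(-0.2362) + (-4)·(-0.8692) = 3.2799.

Step 5 — scale by n: T² = 6 · 3.2799 = 19.6791.

T² ≈ 19.6791


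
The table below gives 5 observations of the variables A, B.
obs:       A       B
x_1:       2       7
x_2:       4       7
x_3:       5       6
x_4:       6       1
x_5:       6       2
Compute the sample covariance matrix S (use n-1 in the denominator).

Step 1 — column means:
  mean(A) = (2 + 4 + 5 + 6 + 6) / 5 = 23/5 = 4.6
  mean(B) = (7 + 7 + 6 + 1 + 2) / 5 = 23/5 = 4.6

Step 2 — sample covariance S[i,j] = (1/(n-1)) · Σ_k (x_{k,i} - mean_i) · (x_{k,j} - mean_j), with n-1 = 4.
  S[A,A] = ((-2.6)·(-2.6) + (-0.6)·(-0.6) + (0.4)·(0.4) + (1.4)·(1.4) + (1.4)·(1.4)) / 4 = 11.2/4 = 2.8
  S[A,B] = ((-2.6)·(2.4) + (-0.6)·(2.4) + (0.4)·(1.4) + (1.4)·(-3.6) + (1.4)·(-2.6)) / 4 = -15.8/4 = -3.95
  S[B,B] = ((2.4)·(2.4) + (2.4)·(2.4) + (1.4)·(1.4) + (-3.6)·(-3.6) + (-2.6)·(-2.6)) / 4 = 33.2/4 = 8.3

S is symmetric (S[j,i] = S[i,j]). Assembling:

S = [[2.8, -3.95],
 [-3.95, 8.3]]


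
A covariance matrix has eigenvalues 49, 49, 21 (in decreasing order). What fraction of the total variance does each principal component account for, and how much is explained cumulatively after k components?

Step 1 — total variance = trace(Sigma) = Σ λ_i = 49 + 49 + 21 = 119.

Step 2 — fraction explained by component i = λ_i / Σ λ:
  PC1: 49/119 = 0.4118
  PC2: 49/119 = 0.4118
  PC3: 21/119 = 0.1765

Step 3 — cumulative fraction after k components = (λ_1 + ... + λ_k) / Σ λ:
  k = 1: 49/119 = 0.4118
  k = 2: (49 + 49)/119 = 98/119 = 0.8235
  k = 3: (49 + 49 + 21)/119 = 119/119 = 1

Summary (fraction, with percent):

explained: PC1 0.4118 (41.18%), PC2 0.4118 (41.18%), PC3 0.1765 (17.65%);  cumulative: 0.4118, 0.8235, 1


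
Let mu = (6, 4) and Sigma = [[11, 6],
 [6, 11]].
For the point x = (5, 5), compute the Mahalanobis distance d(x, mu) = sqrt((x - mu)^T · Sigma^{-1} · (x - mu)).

Step 1 — centre the observation: (x - mu) = (-1, 1).

Step 2 — invert Sigma. det(Sigma) = 11·11 - (6)² = 85.
  Sigma^{-1} = (1/det) · [[d, -b], [-b, a]] = [[0.1294, -0.0706],
 [-0.0706, 0.1294]].

Step 3 — form the quadratic (x - mu)^T · Sigma^{-1} · (x - mu):
  Sigma^{-1} · (x - mu) = (-0.2, 0.2).
  (x - mu)^T · [Sigma^{-1} · (x - mu)] = (-1)·(-0.2) + (1)·(0.2) = 0.4.

Step 4 — take square root: d = √(0.4) ≈ 0.6325.

d(x, mu) = √(0.4) ≈ 0.6325


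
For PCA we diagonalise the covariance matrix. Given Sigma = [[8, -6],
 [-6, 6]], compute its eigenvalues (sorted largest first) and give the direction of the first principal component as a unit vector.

Step 1 — characteristic polynomial of 2×2 Sigma:
  det(Sigma - λI) = λ² - trace · λ + det = 0.
  trace = 8 + 6 = 14, det = 8·6 - (-6)² = 12.
Step 2 — discriminant:
  Δ = trace² - 4·det = 196 - 48 = 148.
Step 3 — eigenvalues:
  λ = (trace ± √Δ)/2 = (14 ± 12.1655)/2,
  λ_1 = 13.0828,  λ_2 = 0.9172.

Step 4 — unit eigenvector for λ_1: solve (Sigma - λ_1 I)v = 0. First row:
  (8 - 13.0828)·v_x + (-6)·v_y = 0, i.e. (-5.0828)·v_x + (-6)·v_y = 0,
  so v ∝ (b, λ_1 - a) = (-6, 5.0828); multiply by -1 so the first entry is positive: u = (6, -5.0828).
  ||u|| = √((6)² + (-5.0828)²) = √(61.8345) ≈ 7.8635,
  v_1 = u/||u|| ≈ (0.763, -0.6464) (||v_1|| = 1).

λ_1 = 13.0828,  λ_2 = 0.9172;  v_1 ≈ (0.763, -0.6464)
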